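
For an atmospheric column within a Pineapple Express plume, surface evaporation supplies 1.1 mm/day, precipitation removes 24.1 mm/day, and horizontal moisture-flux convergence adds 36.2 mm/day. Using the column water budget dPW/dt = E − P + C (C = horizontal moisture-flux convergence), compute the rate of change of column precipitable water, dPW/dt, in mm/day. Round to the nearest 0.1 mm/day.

dPW/dt ≈ 13.2 mm/day

dPW/dt = E − P + C = 1.1 − 24.1 + (36.2) = 13.2 mm/day.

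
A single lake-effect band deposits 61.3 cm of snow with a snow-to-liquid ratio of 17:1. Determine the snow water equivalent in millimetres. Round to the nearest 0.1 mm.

SWE = snow depth / ratio = 61.3 cm / 17 = 3.606 cm = 36.1 mm.

SWE ≈ 36.1 mm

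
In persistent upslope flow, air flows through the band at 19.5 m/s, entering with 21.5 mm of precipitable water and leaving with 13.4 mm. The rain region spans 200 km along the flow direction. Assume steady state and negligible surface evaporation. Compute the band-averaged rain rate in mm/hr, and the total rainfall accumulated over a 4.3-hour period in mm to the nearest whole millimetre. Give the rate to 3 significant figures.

R ≈ 2.84 mm/hr; total ≈ 12 mm

Column moisture flux per unit crosswind length is F = V × PW.
Inflow: F_in = 19.5 × 21.5 = 419.25 mm·m/s
Outflow: F_out = 19.5 × 13.4 = 261.3 mm·m/s
Steady-state rate R = (F_in − F_out)/L = (419.25 − 261.3) / 200000 m = 7.897e-04 mm/s.
R = 7.897e-04 × 3600 = 2.84 mm/hr.
Over 4.3 h: total = 2.84 × 4.3 = 12.212 ≈ 12 mm.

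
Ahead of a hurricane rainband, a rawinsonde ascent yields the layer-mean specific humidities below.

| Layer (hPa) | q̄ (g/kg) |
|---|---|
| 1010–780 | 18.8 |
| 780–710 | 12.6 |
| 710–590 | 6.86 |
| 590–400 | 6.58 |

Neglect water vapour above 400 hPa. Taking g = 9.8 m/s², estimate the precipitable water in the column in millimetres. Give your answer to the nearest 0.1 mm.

Precipitable water is the column-integrated vapour mass per unit area: PW = (1/g) Σ q̄ Δp, with q in kg/kg and Δp in Pa (1 kg/m² of water = 1 mm).
Layer 1010–780 hPa: Δp = 230 hPa = 23000 Pa, q̄ = 0.0188 kg/kg → 0.0188 × 23000 / 9.8 = 44.12 mm
Layer 780–710 hPa: Δp = 70 hPa = 7000 Pa, q̄ = 0.0126 kg/kg → 0.0126 × 7000 / 9.8 = 9.00 mm
Layer 710–590 hPa: Δp = 120 hPa = 12000 Pa, q̄ = 0.00686 kg/kg → 0.00686 × 12000 / 9.8 = 8.40 mm
Layer 590–400 hPa: Δp = 190 hPa = 19000 Pa, q̄ = 0.00658 kg/kg → 0.00658 × 19000 / 9.8 = 12.76 mm
PW = 44.12 + 9.00 + 8.40 + 12.76 = 74.28 ≈ 74.3 mm.

PW ≈ 74.3 mm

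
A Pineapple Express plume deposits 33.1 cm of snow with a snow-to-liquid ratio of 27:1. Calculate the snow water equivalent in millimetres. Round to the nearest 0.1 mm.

SWE = snow depth / ratio = 33.1 cm / 27 = 1.226 cm = 12.3 mm.

SWE ≈ 12.3 mm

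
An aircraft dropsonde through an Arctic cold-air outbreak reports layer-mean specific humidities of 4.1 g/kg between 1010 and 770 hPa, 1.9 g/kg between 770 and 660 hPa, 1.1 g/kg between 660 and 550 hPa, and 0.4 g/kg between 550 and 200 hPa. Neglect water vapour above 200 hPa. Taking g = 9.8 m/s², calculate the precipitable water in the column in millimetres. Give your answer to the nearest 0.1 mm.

PW ≈ 14.8 mm

Precipitable water is the column-integrated vapour mass per unit area: PW = (1/g) Σ q̄ Δp, with q in kg/kg and Δp in Pa (1 kg/m² of water = 1 mm).
Layer 1010–770 hPa: Δp = 240 hPa = 24000 Pa, q̄ = 0.0041 kg/kg → 0.0041 × 24000 / 9.8 = 10.04 mm
Layer 770–660 hPa: Δp = 110 hPa = 11000 Pa, q̄ = 0.0019 kg/kg → 0.0019 × 11000 / 9.8 = 2.13 mm
Layer 660–550 hPa: Δp = 110 hPa = 11000 Pa, q̄ = 0.0011 kg/kg → 0.0011 × 11000 / 9.8 = 1.23 mm
Layer 550–200 hPa: Δp = 350 hPa = 35000 Pa, q̄ = 0.0004 kg/kg → 0.0004 × 35000 / 9.8 = 1.43 mm
PW = 10.04 + 2.13 + 1.23 + 1.43 = 14.83 ≈ 14.8 mm.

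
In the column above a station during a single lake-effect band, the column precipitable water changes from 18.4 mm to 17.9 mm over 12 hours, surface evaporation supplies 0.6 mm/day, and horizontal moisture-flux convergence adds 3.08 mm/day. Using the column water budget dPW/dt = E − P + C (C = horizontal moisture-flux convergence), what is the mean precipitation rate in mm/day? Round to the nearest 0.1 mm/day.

dPW/dt = (17.9 − 18.4) mm / (12/24 day) = -1.000 mm/day.
P = E + C − dPW/dt = 0.6 + (3.08) − (-1.000) = 4.7 mm/day.

P ≈ 4.7 mm/day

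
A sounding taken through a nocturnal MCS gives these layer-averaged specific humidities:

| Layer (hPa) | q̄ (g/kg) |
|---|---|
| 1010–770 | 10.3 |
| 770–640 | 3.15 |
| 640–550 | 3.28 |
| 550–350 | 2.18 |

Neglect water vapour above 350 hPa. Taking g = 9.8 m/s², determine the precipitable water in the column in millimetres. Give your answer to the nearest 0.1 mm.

Precipitable water is the column-integrated vapour mass per unit area: PW = (1/g) Σ q̄ Δp, with q in kg/kg and Δp in Pa (1 kg/m² of water = 1 mm).
Layer 1010–770 hPa: Δp = 240 hPa = 24000 Pa, q̄ = 0.0103 kg/kg → 0.0103 × 24000 / 9.8 = 25.22 mm
Layer 770–640 hPa: Δp = 130 hPa = 13000 Pa, q̄ = 0.00315 kg/kg → 0.00315 × 13000 / 9.8 = 4.18 mm
Layer 640–550 hPa: Δp = 90 hPa = 9000 Pa, q̄ = 0.00328 kg/kg → 0.00328 × 9000 / 9.8 = 3.01 mm
Layer 550–350 hPa: Δp = 200 hPa = 20000 Pa, q̄ = 0.00218 kg/kg → 0.00218 × 20000 / 9.8 = 4.45 mm
PW = 25.22 + 4.18 + 3.01 + 4.45 = 36.86 ≈ 36.9 mm.

PW ≈ 36.9 mm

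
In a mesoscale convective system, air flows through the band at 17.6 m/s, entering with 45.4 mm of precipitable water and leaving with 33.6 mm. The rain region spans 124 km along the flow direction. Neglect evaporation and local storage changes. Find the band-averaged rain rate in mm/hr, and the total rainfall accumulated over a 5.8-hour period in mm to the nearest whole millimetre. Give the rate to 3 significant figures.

Column moisture flux per unit crosswind length is F = V × PW.
Inflow: F_in = 17.6 × 45.4 = 799.04 mm·m/s
Outflow: F_out = 17.6 × 33.6 = 591.36 mm·m/s
Steady-state rate R = (F_in − F_out)/L = (799.04 − 591.36) / 124000 m = 1.675e-03 mm/s.
R = 1.675e-03 × 3600 = 6.03 mm/hr.
Over 5.8 h: total = 6.03 × 5.8 = 34.974 ≈ 35 mm.

R ≈ 6.03 mm/hr; total ≈ 35 mm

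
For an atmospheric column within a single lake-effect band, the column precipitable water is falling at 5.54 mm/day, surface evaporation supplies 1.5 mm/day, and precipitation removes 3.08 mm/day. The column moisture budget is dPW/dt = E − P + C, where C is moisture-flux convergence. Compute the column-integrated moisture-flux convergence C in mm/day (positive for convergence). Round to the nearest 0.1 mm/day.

dPW/dt = -5.54 mm/day.
C = dPW/dt − E + P = (-5.54) − 1.5 + 3.08 = -4.0 mm/day.

C ≈ -4.0 mm/day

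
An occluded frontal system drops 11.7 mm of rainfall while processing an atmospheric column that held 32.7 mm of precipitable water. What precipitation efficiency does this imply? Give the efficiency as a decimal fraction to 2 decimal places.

ε ≈ 0.36

ε = rainfall / PW = 11.7 / 32.7 = 0.36.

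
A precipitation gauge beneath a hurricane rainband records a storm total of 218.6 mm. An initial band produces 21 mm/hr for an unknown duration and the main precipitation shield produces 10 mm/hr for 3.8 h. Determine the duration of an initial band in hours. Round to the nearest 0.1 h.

duration ≈ 8.6 h

Known phases: 10 × 3.8 = 38 mm.
Remaining depth = 218.6 − 38 = 180.6 mm.
Duration = 180.6 / 21 = 8.6 h.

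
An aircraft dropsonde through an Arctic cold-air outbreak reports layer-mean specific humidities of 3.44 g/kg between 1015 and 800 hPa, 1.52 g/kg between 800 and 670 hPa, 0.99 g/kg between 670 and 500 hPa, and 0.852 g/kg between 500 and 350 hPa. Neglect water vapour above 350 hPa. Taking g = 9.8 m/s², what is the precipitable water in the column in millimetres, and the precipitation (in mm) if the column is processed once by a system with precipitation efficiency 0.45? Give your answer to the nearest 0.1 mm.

PW ≈ 12.6 mm; precipitation ≈ 5.7 mm

Precipitable water is the column-integrated vapour mass per unit area: PW = (1/g) Σ q̄ Δp, with q in kg/kg and Δp in Pa (1 kg/m² of water = 1 mm).
Layer 1015–800 hPa: Δp = 215 hPa = 21500 Pa, q̄ = 0.00344 kg/kg → 0.00344 × 21500 / 9.8 = 7.55 mm
Layer 800–670 hPa: Δp = 130 hPa = 13000 Pa, q̄ = 0.00152 kg/kg → 0.00152 × 13000 / 9.8 = 2.02 mm
Layer 670–500 hPa: Δp = 170 hPa = 17000 Pa, q̄ = 0.00099 kg/kg → 0.00099 × 17000 / 9.8 = 1.72 mm
Layer 500–350 hPa: Δp = 150 hPa = 15000 Pa, q̄ = 0.000852 kg/kg → 0.000852 × 15000 / 9.8 = 1.30 mm
PW = 7.55 + 2.02 + 1.72 + 1.30 = 12.59 ≈ 12.6 mm.
Precipitation = ε × PW = 0.45 × 12.6 = 5.7 mm.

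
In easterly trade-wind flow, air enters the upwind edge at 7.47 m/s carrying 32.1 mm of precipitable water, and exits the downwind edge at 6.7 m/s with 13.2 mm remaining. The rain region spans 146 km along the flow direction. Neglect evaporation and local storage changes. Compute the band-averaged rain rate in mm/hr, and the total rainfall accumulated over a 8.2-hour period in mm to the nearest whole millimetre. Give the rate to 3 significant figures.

R ≈ 3.73 mm/hr; total ≈ 31 mm

Column moisture flux per unit crosswind length is F = V × PW.
Inflow: F_in = 7.47 × 32.1 = 239.787 mm·m/s
Outflow: F_out = 6.7 × 13.2 = 88.44 mm·m/s
Steady-state rate R = (F_in − F_out)/L = (239.787 − 88.44) / 146000 m = 1.037e-03 mm/s.
R = 1.037e-03 × 3600 = 3.73 mm/hr.
Over 8.2 h: total = 3.73 × 8.2 = 30.586 ≈ 31 mm.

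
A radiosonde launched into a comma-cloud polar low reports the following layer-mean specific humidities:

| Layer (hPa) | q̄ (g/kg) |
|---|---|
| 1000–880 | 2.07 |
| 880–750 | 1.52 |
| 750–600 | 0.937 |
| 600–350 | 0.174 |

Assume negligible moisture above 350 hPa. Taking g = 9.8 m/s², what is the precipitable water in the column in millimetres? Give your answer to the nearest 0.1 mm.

PW ≈ 6.4 mm

Precipitable water is the column-integrated vapour mass per unit area: PW = (1/g) Σ q̄ Δp, with q in kg/kg and Δp in Pa (1 kg/m² of water = 1 mm).
Layer 1000–880 hPa: Δp = 120 hPa = 12000 Pa, q̄ = 0.00207 kg/kg → 0.00207 × 12000 / 9.8 = 2.53 mm
Layer 880–750 hPa: Δp = 130 hPa = 13000 Pa, q̄ = 0.00152 kg/kg → 0.00152 × 13000 / 9.8 = 2.02 mm
Layer 750–600 hPa: Δp = 150 hPa = 15000 Pa, q̄ = 0.000937 kg/kg → 0.000937 × 15000 / 9.8 = 1.43 mm
Layer 600–350 hPa: Δp = 250 hPa = 25000 Pa, q̄ = 0.000174 kg/kg → 0.000174 × 25000 / 9.8 = 0.44 mm
PW = 2.53 + 2.02 + 1.43 + 0.44 = 6.42 ≈ 6.4 mm.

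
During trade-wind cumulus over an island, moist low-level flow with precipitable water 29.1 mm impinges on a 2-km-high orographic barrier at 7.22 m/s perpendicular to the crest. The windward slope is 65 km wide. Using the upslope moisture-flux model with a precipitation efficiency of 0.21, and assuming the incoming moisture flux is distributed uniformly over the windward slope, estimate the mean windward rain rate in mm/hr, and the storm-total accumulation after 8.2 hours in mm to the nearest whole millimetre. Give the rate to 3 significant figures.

R ≈ 2.44 mm/hr; total ≈ 20 mm

Incoming column moisture flux per unit ridge length: F = V × PW = 7.22 × 29.1 = 210.102 mm·m/s.
Spread over the 65 km slope with efficiency ε = 0.21: R = ε·F/W = 0.21 × 210.102 / 65000 m = 6.788e-04 mm/s.
R = 6.788e-04 × 3600 = 2.44 mm/hr.
Over 8.2 h: total = 2.44 × 8.2 = 20.008 ≈ 20 mm.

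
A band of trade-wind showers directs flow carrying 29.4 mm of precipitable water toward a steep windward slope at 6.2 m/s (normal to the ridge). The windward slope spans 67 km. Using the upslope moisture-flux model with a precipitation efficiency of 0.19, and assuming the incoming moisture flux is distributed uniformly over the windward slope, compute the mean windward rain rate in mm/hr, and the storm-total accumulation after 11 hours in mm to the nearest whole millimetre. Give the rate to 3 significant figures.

R ≈ 1.86 mm/hr; total ≈ 20 mm

Incoming column moisture flux per unit ridge length: F = V × PW = 6.2 × 29.4 = 182.28 mm·m/s.
Spread over the 67 km slope with efficiency ε = 0.19: R = ε·F/W = 0.19 × 182.28 / 67000 m = 5.169e-04 mm/s.
R = 5.169e-04 × 3600 = 1.86 mm/hr.
Over 11 h: total = 1.86 × 11 = 20.46 ≈ 20 mm.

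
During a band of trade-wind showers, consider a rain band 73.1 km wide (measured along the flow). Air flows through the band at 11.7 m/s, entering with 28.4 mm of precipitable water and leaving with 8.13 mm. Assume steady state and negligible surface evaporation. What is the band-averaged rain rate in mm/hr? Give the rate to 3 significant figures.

R ≈ 11.7 mm/hr

Column moisture flux per unit crosswind length is F = V × PW.
Inflow: F_in = 11.7 × 28.4 = 332.28 mm·m/s
Outflow: F_out = 11.7 × 8.13 = 95.121 mm·m/s
Steady-state rate R = (F_in − F_out)/L = (332.28 − 95.121) / 73100 m = 3.244e-03 mm/s.
R = 3.244e-03 × 3600 = 11.7 mm/hr.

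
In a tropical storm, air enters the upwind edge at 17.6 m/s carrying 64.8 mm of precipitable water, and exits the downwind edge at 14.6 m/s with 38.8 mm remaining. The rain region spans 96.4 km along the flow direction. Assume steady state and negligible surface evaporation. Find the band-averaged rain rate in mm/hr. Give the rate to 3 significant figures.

Column moisture flux per unit crosswind length is F = V × PW.
Inflow: F_in = 17.6 × 64.8 = 1140.48 mm·m/s
Outflow: F_out = 14.6 × 38.8 = 566.48 mm·m/s
Steady-state rate R = (F_in − F_out)/L = (1140.48 − 566.48) / 96400 m = 5.954e-03 mm/s.
R = 5.954e-03 × 3600 = 21.4 mm/hr.

R ≈ 21.4 mm/hr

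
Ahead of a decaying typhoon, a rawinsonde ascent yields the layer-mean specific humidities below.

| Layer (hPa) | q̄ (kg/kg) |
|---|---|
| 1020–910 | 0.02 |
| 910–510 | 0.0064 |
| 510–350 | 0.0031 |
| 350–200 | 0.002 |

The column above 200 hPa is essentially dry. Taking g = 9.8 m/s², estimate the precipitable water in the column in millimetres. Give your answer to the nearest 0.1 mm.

PW ≈ 56.7 mm

Precipitable water is the column-integrated vapour mass per unit area: PW = (1/g) Σ q̄ Δp, with q in kg/kg and Δp in Pa (1 kg/m² of water = 1 mm).
Layer 1020–910 hPa: Δp = 110 hPa = 11000 Pa, q̄ = 0.02 kg/kg → 0.02 × 11000 / 9.8 = 22.45 mm
Layer 910–510 hPa: Δp = 400 hPa = 40000 Pa, q̄ = 0.0064 kg/kg → 0.0064 × 40000 / 9.8 = 26.12 mm
Layer 510–350 hPa: Δp = 160 hPa = 16000 Pa, q̄ = 0.0031 kg/kg → 0.0031 × 16000 / 9.8 = 5.06 mm
Layer 350–200 hPa: Δp = 150 hPa = 15000 Pa, q̄ = 0.002 kg/kg → 0.002 × 15000 / 9.8 = 3.06 mm
PW = 22.45 + 26.12 + 5.06 + 3.06 = 56.69 ≈ 56.7 mm.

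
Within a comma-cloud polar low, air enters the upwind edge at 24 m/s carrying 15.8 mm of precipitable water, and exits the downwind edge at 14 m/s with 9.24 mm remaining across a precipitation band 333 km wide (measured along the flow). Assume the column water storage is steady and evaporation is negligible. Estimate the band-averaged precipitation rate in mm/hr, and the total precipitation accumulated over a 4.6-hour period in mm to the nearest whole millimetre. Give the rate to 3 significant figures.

Column moisture flux per unit crosswind length is F = V × PW.
Inflow: F_in = 24 × 15.8 = 379.2 mm·m/s
Outflow: F_out = 14 × 9.24 = 129.36 mm·m/s
Steady-state rate R = (F_in − F_out)/L = (379.2 − 129.36) / 333000 m = 7.503e-04 mm/s.
R = 7.503e-04 × 3600 = 2.70 mm/hr.
Over 4.6 h: total = 2.70 × 4.6 = 12.42 ≈ 12 mm.

R ≈ 2.70 mm/hr; total ≈ 12 mm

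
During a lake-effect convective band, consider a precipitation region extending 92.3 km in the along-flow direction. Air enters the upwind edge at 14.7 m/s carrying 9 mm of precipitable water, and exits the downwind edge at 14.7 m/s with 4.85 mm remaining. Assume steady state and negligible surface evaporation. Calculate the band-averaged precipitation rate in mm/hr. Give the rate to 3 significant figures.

Column moisture flux per unit crosswind length is F = V × PW.
Inflow: F_in = 14.7 × 9 = 132.3 mm·m/s
Outflow: F_out = 14.7 × 4.85 = 71.295 mm·m/s
Steady-state rate R = (F_in − F_out)/L = (132.3 − 71.295) / 92300 m = 6.609e-04 mm/s.
R = 6.609e-04 × 3600 = 2.38 mm/hr.

R ≈ 2.38 mm/hr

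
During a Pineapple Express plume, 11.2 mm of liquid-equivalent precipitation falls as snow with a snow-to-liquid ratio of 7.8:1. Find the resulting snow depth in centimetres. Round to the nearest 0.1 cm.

Snow depth = liquid × ratio = 11.2 mm × 7.8 = 87.36 mm = 8.7 cm.

snow depth ≈ 8.7 cm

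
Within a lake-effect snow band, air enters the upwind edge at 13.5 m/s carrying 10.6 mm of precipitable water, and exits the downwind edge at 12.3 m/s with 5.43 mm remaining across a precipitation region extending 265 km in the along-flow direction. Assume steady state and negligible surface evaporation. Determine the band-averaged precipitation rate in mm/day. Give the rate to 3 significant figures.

Column moisture flux per unit crosswind length is F = V × PW.
Inflow: F_in = 13.5 × 10.6 = 143.1 mm·m/s
Outflow: F_out = 12.3 × 5.43 = 66.789 mm·m/s
Steady-state rate R = (F_in − F_out)/L = (143.1 − 66.789) / 265000 m = 2.880e-04 mm/s.
R = 2.880e-04 × 3600 × 24 = 24.9 mm/day.

R ≈ 24.9 mm/day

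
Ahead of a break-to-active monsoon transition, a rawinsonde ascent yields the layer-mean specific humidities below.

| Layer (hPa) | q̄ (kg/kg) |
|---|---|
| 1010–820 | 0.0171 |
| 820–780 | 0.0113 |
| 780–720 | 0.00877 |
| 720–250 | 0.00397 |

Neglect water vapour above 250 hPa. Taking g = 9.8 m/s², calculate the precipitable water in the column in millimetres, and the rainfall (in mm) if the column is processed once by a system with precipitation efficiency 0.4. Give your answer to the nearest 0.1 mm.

PW ≈ 62.2 mm; rainfall ≈ 24.9 mm

Precipitable water is the column-integrated vapour mass per unit area: PW = (1/g) Σ q̄ Δp, with q in kg/kg and Δp in Pa (1 kg/m² of water = 1 mm).
Layer 1010–820 hPa: Δp = 190 hPa = 19000 Pa, q̄ = 0.0171 kg/kg → 0.0171 × 19000 / 9.8 = 33.15 mm
Layer 820–780 hPa: Δp = 40 hPa = 4000 Pa, q̄ = 0.0113 kg/kg → 0.0113 × 4000 / 9.8 = 4.61 mm
Layer 780–720 hPa: Δp = 60 hPa = 6000 Pa, q̄ = 0.00877 kg/kg → 0.00877 × 6000 / 9.8 = 5.37 mm
Layer 720–250 hPa: Δp = 470 hPa = 47000 Pa, q̄ = 0.00397 kg/kg → 0.00397 × 47000 / 9.8 = 19.04 mm
PW = 33.15 + 4.61 + 5.37 + 19.04 = 62.17 ≈ 62.2 mm.
Rainfall = ε × PW = 0.4 × 62.2 = 24.9 mm.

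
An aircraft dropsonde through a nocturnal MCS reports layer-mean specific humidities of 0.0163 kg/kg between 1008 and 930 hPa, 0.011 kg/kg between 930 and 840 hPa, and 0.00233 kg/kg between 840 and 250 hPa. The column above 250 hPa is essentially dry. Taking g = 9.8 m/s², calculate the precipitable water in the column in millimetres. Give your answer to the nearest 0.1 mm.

Precipitable water is the column-integrated vapour mass per unit area: PW = (1/g) Σ q̄ Δp, with q in kg/kg and Δp in Pa (1 kg/m² of water = 1 mm).
Layer 1008–930 hPa: Δp = 78 hPa = 7800 Pa, q̄ = 0.0163 kg/kg → 0.0163 × 7800 / 9.8 = 12.97 mm
Layer 930–840 hPa: Δp = 90 hPa = 9000 Pa, q̄ = 0.011 kg/kg → 0.011 × 9000 / 9.8 = 10.10 mm
Layer 840–250 hPa: Δp = 590 hPa = 59000 Pa, q̄ = 0.00233 kg/kg → 0.00233 × 59000 / 9.8 = 14.03 mm
PW = 12.97 + 10.10 + 14.03 = 37.10 ≈ 37.1 mm.

PW ≈ 37.1 mm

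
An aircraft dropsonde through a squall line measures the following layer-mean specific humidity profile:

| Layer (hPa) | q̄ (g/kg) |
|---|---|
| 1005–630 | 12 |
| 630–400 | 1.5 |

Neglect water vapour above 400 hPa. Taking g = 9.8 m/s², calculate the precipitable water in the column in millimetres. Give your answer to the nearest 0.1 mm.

PW ≈ 49.4 mm

Precipitable water is the column-integrated vapour mass per unit area: PW = (1/g) Σ q̄ Δp, with q in kg/kg and Δp in Pa (1 kg/m² of water = 1 mm).
Layer 1005–630 hPa: Δp = 375 hPa = 37500 Pa, q̄ = 0.012 kg/kg → 0.012 × 37500 / 9.8 = 45.92 mm
Layer 630–400 hPa: Δp = 230 hPa = 23000 Pa, q̄ = 0.0015 kg/kg → 0.0015 × 23000 / 9.8 = 3.52 mm
PW = 45.92 + 3.52 = 49.44 ≈ 49.4 mm.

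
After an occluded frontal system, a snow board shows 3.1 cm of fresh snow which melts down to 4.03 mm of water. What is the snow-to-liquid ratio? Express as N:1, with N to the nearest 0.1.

ratio ≈ 7.7

Ratio = snow depth / SWE = 31 mm / 4.03 mm = 7.7, i.e. 7.7:1.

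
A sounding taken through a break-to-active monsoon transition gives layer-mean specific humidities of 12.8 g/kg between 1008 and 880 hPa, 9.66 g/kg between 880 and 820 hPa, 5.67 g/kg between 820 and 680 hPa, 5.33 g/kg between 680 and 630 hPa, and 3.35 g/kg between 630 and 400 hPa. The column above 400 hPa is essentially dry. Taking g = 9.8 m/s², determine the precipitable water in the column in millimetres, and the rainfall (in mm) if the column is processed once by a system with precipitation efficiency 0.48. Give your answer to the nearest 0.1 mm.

Precipitable water is the column-integrated vapour mass per unit area: PW = (1/g) Σ q̄ Δp, with q in kg/kg and Δp in Pa (1 kg/m² of water = 1 mm).
Layer 1008–880 hPa: Δp = 128 hPa = 12800 Pa, q̄ = 0.0128 kg/kg → 0.0128 × 12800 / 9.8 = 16.72 mm
Layer 880–820 hPa: Δp = 60 hPa = 6000 Pa, q̄ = 0.00966 kg/kg → 0.00966 × 6000 / 9.8 = 5.91 mm
Layer 820–680 hPa: Δp = 140 hPa = 14000 Pa, q̄ = 0.00567 kg/kg → 0.00567 × 14000 / 9.8 = 8.10 mm
Layer 680–630 hPa: Δp = 50 hPa = 5000 Pa, q̄ = 0.00533 kg/kg → 0.00533 × 5000 / 9.8 = 2.72 mm
Layer 630–400 hPa: Δp = 230 hPa = 23000 Pa, q̄ = 0.00335 kg/kg → 0.00335 × 23000 / 9.8 = 7.86 mm
PW = 16.72 + 5.91 + 8.10 + 2.72 + 7.86 = 41.31 ≈ 41.3 mm.
Rainfall = ε × PW = 0.48 × 41.3 = 19.8 mm.

PW ≈ 41.3 mm; rainfall ≈ 19.8 mm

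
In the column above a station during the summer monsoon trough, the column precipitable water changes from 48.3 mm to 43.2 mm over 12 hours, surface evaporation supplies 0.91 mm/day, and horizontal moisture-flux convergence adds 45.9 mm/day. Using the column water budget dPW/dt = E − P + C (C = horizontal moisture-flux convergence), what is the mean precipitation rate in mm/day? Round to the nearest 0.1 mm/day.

dPW/dt = (43.2 − 48.3) mm / (12/24 day) = -10.200 mm/day.
P = E + C − dPW/dt = 0.91 + (45.9) − (-10.200) = 57.0 mm/day.

P ≈ 57.0 mm/day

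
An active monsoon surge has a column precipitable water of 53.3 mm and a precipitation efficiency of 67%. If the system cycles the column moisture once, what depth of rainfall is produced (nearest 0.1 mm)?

Rainfall = ε × PW = 0.67 × 53.3 = 35.7 mm.

rainfall ≈ 35.7 mm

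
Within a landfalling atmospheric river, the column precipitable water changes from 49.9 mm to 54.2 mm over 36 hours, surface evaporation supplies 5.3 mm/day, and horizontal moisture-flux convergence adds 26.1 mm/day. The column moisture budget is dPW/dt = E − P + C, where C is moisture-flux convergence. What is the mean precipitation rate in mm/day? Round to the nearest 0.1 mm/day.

P ≈ 28.5 mm/day

dPW/dt = (54.2 − 49.9) mm / (36/24 day) = +2.867 mm/day.
P = E + C − dPW/dt = 5.3 + (26.1) − (+2.867) = 28.5 mm/day.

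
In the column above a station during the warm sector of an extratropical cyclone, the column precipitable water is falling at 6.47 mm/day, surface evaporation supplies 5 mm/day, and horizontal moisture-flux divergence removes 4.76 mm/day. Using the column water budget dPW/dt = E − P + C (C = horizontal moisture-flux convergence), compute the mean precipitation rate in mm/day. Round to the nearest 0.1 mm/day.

P ≈ 6.7 mm/day

dPW/dt = -6.47 mm/day.
P = E + C − dPW/dt = 5 + (-4.76) − (-6.47) = 6.7 mm/day.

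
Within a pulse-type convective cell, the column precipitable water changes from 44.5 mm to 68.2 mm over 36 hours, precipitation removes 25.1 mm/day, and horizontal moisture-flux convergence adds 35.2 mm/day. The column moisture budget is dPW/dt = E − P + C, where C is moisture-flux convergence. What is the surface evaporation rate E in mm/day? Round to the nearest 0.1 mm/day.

dPW/dt = (68.2 − 44.5) mm / (36/24 day) = +15.800 mm/day.
E = dPW/dt + P − C = (+15.800) + 25.1 − (35.2) = 5.7 mm/day.

E ≈ 5.7 mm/day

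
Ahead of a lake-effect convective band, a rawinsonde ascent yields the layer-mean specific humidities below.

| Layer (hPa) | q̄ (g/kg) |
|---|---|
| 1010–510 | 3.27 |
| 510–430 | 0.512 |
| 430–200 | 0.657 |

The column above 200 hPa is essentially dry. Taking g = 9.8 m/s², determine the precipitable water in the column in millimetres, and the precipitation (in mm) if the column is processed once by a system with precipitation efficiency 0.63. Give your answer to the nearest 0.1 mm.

Precipitable water is the column-integrated vapour mass per unit area: PW = (1/g) Σ q̄ Δp, with q in kg/kg and Δp in Pa (1 kg/m² of water = 1 mm).
Layer 1010–510 hPa: Δp = 500 hPa = 50000 Pa, q̄ = 0.00327 kg/kg → 0.00327 × 50000 / 9.8 = 16.68 mm
Layer 510–430 hPa: Δp = 80 hPa = 8000 Pa, q̄ = 0.000512 kg/kg → 0.000512 × 8000 / 9.8 = 0.42 mm
Layer 430–200 hPa: Δp = 230 hPa = 23000 Pa, q̄ = 0.000657 kg/kg → 0.000657 × 23000 / 9.8 = 1.54 mm
PW = 16.68 + 0.42 + 1.54 = 18.64 ≈ 18.6 mm.
Precipitation = ε × PW = 0.63 × 18.6 = 11.7 mm.

PW ≈ 18.6 mm; precipitation ≈ 11.7 mm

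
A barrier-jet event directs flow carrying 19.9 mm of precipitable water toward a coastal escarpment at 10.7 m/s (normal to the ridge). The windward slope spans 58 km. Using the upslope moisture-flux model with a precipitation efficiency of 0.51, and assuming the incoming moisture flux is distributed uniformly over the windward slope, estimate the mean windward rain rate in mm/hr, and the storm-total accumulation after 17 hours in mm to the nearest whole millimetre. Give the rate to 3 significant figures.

Incoming column moisture flux per unit ridge length: F = V × PW = 10.7 × 19.9 = 212.93 mm·m/s.
Spread over the 58 km slope with efficiency ε = 0.51: R = ε·F/W = 0.51 × 212.93 / 58000 m = 1.872e-03 mm/s.
R = 1.872e-03 × 3600 = 6.74 mm/hr.
Over 17 h: total = 6.74 × 17 = 114.58 ≈ 115 mm.

R ≈ 6.74 mm/hr; total ≈ 115 mm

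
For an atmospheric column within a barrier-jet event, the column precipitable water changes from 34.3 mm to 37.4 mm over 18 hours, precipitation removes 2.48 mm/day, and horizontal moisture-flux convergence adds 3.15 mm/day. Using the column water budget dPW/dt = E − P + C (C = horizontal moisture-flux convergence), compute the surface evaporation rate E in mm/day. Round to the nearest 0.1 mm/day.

dPW/dt = (37.4 − 34.3) mm / (18/24 day) = +4.133 mm/day.
E = dPW/dt + P − C = (+4.133) + 2.48 − (3.15) = 3.5 mm/day.

E ≈ 3.5 mm/day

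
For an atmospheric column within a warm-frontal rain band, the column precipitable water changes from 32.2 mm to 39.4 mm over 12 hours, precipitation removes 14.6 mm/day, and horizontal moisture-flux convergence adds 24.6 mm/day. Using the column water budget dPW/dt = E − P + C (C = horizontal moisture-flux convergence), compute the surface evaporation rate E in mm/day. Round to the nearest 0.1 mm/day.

E ≈ 4.4 mm/day

dPW/dt = (39.4 − 32.2) mm / (12/24 day) = +14.400 mm/day.
E = dPW/dt + P − C = (+14.400) + 14.6 − (24.6) = 4.4 mm/day.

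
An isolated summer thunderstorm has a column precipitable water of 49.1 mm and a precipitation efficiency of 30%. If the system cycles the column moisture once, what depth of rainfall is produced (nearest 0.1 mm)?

Rainfall = ε × PW = 0.30 × 49.1 = 14.7 mm.

rainfall ≈ 14.7 mm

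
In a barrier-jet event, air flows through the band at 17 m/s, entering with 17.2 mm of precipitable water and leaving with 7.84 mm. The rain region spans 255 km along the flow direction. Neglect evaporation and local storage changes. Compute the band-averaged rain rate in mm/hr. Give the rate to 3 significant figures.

Column moisture flux per unit crosswind length is F = V × PW.
Inflow: F_in = 17 × 17.2 = 292.4 mm·m/s
Outflow: F_out = 17 × 7.84 = 133.28 mm·m/s
Steady-state rate R = (F_in − F_out)/L = (292.4 − 133.28) / 255000 m = 6.240e-04 mm/s.
R = 6.240e-04 × 3600 = 2.25 mm/hr.

R ≈ 2.25 mm/hr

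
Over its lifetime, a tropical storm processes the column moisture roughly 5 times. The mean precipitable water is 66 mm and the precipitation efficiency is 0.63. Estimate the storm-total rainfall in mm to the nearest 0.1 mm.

rainfall ≈ 207.9 mm

Each cycle deposits ε × PW = 0.63 × 66 = 41.58 mm.
Over 5 cycles: 5 × 41.58 = 207.9 mm.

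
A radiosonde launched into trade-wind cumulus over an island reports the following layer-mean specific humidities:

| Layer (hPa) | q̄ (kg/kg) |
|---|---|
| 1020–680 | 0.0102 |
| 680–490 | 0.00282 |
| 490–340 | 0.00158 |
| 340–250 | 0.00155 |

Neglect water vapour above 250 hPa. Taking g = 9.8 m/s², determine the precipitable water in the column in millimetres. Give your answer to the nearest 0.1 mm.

PW ≈ 44.7 mm

Precipitable water is the column-integrated vapour mass per unit area: PW = (1/g) Σ q̄ Δp, with q in kg/kg and Δp in Pa (1 kg/m² of water = 1 mm).
Layer 1020–680 hPa: Δp = 340 hPa = 34000 Pa, q̄ = 0.0102 kg/kg → 0.0102 × 34000 / 9.8 = 35.39 mm
Layer 680–490 hPa: Δp = 190 hPa = 19000 Pa, q̄ = 0.00282 kg/kg → 0.00282 × 19000 / 9.8 = 5.47 mm
Layer 490–340 hPa: Δp = 150 hPa = 15000 Pa, q̄ = 0.00158 kg/kg → 0.00158 × 15000 / 9.8 = 2.42 mm
Layer 340–250 hPa: Δp = 90 hPa = 9000 Pa, q̄ = 0.00155 kg/kg → 0.00155 × 9000 / 9.8 = 1.42 mm
PW = 35.39 + 5.47 + 2.42 + 1.42 = 44.70 ≈ 44.7 mm.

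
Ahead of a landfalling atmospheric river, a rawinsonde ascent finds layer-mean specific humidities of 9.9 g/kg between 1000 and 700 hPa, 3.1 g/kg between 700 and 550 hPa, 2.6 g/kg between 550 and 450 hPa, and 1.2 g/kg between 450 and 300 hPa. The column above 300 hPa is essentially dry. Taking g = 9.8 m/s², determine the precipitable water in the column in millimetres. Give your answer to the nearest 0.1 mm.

Precipitable water is the column-integrated vapour mass per unit area: PW = (1/g) Σ q̄ Δp, with q in kg/kg and Δp in Pa (1 kg/m² of water = 1 mm).
Layer 1000–700 hPa: Δp = 300 hPa = 30000 Pa, q̄ = 0.0099 kg/kg → 0.0099 × 30000 / 9.8 = 30.31 mm
Layer 700–550 hPa: Δp = 150 hPa = 15000 Pa, q̄ = 0.0031 kg/kg → 0.0031 × 15000 / 9.8 = 4.74 mm
Layer 550–450 hPa: Δp = 100 hPa = 10000 Pa, q̄ = 0.0026 kg/kg → 0.0026 × 10000 / 9.8 = 2.65 mm
Layer 450–300 hPa: Δp = 150 hPa = 15000 Pa, q̄ = 0.0012 kg/kg → 0.0012 × 15000 / 9.8 = 1.84 mm
PW = 30.31 + 4.74 + 2.65 + 1.84 = 39.54 ≈ 39.5 mm.

PW ≈ 39.5 mm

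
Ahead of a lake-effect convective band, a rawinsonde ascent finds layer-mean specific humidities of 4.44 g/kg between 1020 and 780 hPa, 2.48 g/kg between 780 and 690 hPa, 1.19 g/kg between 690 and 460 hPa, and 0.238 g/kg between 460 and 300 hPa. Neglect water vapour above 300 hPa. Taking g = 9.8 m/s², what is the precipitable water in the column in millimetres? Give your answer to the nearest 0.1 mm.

Precipitable water is the column-integrated vapour mass per unit area: PW = (1/g) Σ q̄ Δp, with q in kg/kg and Δp in Pa (1 kg/m² of water = 1 mm).
Layer 1020–780 hPa: Δp = 240 hPa = 24000 Pa, q̄ = 0.00444 kg/kg → 0.00444 × 24000 / 9.8 = 10.87 mm
Layer 780–690 hPa: Δp = 90 hPa = 9000 Pa, q̄ = 0.00248 kg/kg → 0.00248 × 9000 / 9.8 = 2.28 mm
Layer 690–460 hPa: Δp = 230 hPa = 23000 Pa, q̄ = 0.00119 kg/kg → 0.00119 × 23000 / 9.8 = 2.79 mm
Layer 460–300 hPa: Δp = 160 hPa = 16000 Pa, q̄ = 0.000238 kg/kg → 0.000238 × 16000 / 9.8 = 0.39 mm
PW = 10.87 + 2.28 + 2.79 + 0.39 = 16.33 ≈ 16.3 mm.

PW ≈ 16.3 mm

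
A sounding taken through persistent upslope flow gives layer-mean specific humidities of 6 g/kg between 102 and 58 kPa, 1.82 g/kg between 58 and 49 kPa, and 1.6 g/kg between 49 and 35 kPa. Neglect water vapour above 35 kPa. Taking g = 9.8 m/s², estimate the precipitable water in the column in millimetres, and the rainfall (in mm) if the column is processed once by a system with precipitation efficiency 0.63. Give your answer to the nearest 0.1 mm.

PW ≈ 30.9 mm; rainfall ≈ 19.5 mm

Precipitable water is the column-integrated vapour mass per unit area: PW = (1/g) Σ q̄ Δp, with q in kg/kg and Δp in Pa (1 kg/m² of water = 1 mm).
Layer 102–58 kPa: Δp = 440 hPa = 44000 Pa, q̄ = 0.006 kg/kg → 0.006 × 44000 / 9.8 = 26.94 mm
Layer 58–49 kPa: Δp = 90 hPa = 9000 Pa, q̄ = 0.00182 kg/kg → 0.00182 × 9000 / 9.8 = 1.67 mm
Layer 49–35 kPa: Δp = 140 hPa = 14000 Pa, q̄ = 0.0016 kg/kg → 0.0016 × 14000 / 9.8 = 2.29 mm
PW = 26.94 + 1.67 + 2.29 = 30.90 ≈ 30.9 mm.
Rainfall = ε × PW = 0.63 × 30.9 = 19.5 mm.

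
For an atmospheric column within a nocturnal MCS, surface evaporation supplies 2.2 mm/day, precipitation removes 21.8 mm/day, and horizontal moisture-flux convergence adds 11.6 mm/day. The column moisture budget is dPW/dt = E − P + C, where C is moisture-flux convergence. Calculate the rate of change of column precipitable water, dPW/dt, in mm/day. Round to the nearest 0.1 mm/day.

dPW/dt = E − P + C = 2.2 − 21.8 + (11.6) = -8.0 mm/day.

dPW/dt ≈ -8.0 mm/day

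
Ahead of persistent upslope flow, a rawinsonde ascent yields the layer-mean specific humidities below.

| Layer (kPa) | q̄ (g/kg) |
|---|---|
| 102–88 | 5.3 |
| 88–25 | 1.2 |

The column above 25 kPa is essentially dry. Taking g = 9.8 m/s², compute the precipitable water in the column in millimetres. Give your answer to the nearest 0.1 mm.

Precipitable water is the column-integrated vapour mass per unit area: PW = (1/g) Σ q̄ Δp, with q in kg/kg and Δp in Pa (1 kg/m² of water = 1 mm).
Layer 102–88 kPa: Δp = 140 hPa = 14000 Pa, q̄ = 0.0053 kg/kg → 0.0053 × 14000 / 9.8 = 7.57 mm
Layer 88–25 kPa: Δp = 630 hPa = 63000 Pa, q̄ = 0.0012 kg/kg → 0.0012 × 63000 / 9.8 = 7.71 mm
PW = 7.57 + 7.71 = 15.28 ≈ 15.3 mm.

PW ≈ 15.3 mm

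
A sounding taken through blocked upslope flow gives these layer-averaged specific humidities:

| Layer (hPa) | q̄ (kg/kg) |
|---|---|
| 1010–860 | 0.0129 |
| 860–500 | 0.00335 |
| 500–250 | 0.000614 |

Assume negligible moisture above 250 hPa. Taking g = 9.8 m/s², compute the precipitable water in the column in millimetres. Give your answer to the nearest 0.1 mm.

Precipitable water is the column-integrated vapour mass per unit area: PW = (1/g) Σ q̄ Δp, with q in kg/kg and Δp in Pa (1 kg/m² of water = 1 mm).
Layer 1010–860 hPa: Δp = 150 hPa = 15000 Pa, q̄ = 0.0129 kg/kg → 0.0129 × 15000 / 9.8 = 19.74 mm
Layer 860–500 hPa: Δp = 360 hPa = 36000 Pa, q̄ = 0.00335 kg/kg → 0.00335 × 36000 / 9.8 = 12.31 mm
Layer 500–250 hPa: Δp = 250 hPa = 25000 Pa, q̄ = 0.000614 kg/kg → 0.000614 × 25000 / 9.8 = 1.57 mm
PW = 19.74 + 12.31 + 1.57 = 33.62 ≈ 33.6 mm.

PW ≈ 33.6 mm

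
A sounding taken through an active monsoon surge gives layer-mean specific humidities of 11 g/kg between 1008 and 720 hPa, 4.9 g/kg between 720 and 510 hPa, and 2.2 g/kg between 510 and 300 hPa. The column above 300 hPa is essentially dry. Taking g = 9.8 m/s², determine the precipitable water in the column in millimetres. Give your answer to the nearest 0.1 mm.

PW ≈ 47.5 mm

Precipitable water is the column-integrated vapour mass per unit area: PW = (1/g) Σ q̄ Δp, with q in kg/kg and Δp in Pa (1 kg/m² of water = 1 mm).
Layer 1008–720 hPa: Δp = 288 hPa = 28800 Pa, q̄ = 0.011 kg/kg → 0.011 × 28800 / 9.8 = 32.33 mm
Layer 720–510 hPa: Δp = 210 hPa = 21000 Pa, q̄ = 0.0049 kg/kg → 0.0049 × 21000 / 9.8 = 10.50 mm
Layer 510–300 hPa: Δp = 210 hPa = 21000 Pa, q̄ = 0.0022 kg/kg → 0.0022 × 21000 / 9.8 = 4.71 mm
PW = 32.33 + 10.50 + 4.71 = 47.54 ≈ 47.5 mm.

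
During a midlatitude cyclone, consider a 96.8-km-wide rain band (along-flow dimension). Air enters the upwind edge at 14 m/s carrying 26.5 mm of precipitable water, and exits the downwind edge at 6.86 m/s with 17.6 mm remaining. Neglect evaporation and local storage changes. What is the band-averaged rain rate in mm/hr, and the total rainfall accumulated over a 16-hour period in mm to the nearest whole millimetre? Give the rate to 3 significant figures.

Column moisture flux per unit crosswind length is F = V × PW.
Inflow: F_in = 14 × 26.5 = 371 mm·m/s
Outflow: F_out = 6.86 × 17.6 = 120.736 mm·m/s
Steady-state rate R = (F_in − F_out)/L = (371 − 120.736) / 96800 m = 2.585e-03 mm/s.
R = 2.585e-03 × 3600 = 9.31 mm/hr.
Over 16 h: total = 9.31 × 16 = 148.96 ≈ 149 mm.

R ≈ 9.31 mm/hr; total ≈ 149 mm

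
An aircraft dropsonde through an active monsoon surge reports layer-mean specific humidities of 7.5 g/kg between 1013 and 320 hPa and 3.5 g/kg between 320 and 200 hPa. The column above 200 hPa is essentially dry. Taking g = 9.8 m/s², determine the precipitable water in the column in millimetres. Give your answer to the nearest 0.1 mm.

Precipitable water is the column-integrated vapour mass per unit area: PW = (1/g) Σ q̄ Δp, with q in kg/kg and Δp in Pa (1 kg/m² of water = 1 mm).
Layer 1013–320 hPa: Δp = 693 hPa = 69300 Pa, q̄ = 0.0075 kg/kg → 0.0075 × 69300 / 9.8 = 53.04 mm
Layer 320–200 hPa: Δp = 120 hPa = 12000 Pa, q̄ = 0.0035 kg/kg → 0.0035 × 12000 / 9.8 = 4.29 mm
PW = 53.04 + 4.29 = 57.33 ≈ 57.3 mm.

PW ≈ 57.3 mm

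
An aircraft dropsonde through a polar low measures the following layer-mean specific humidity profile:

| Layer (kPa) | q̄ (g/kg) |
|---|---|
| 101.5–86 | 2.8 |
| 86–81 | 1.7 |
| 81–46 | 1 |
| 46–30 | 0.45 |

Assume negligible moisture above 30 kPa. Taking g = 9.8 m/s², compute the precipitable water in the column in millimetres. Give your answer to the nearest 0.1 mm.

PW ≈ 9.6 mm

Precipitable water is the column-integrated vapour mass per unit area: PW = (1/g) Σ q̄ Δp, with q in kg/kg and Δp in Pa (1 kg/m² of water = 1 mm).
Layer 101.5–86 kPa: Δp = 155 hPa = 15500 Pa, q̄ = 0.0028 kg/kg → 0.0028 × 15500 / 9.8 = 4.43 mm
Layer 86–81 kPa: Δp = 50 hPa = 5000 Pa, q̄ = 0.0017 kg/kg → 0.0017 × 5000 / 9.8 = 0.87 mm
Layer 81–46 kPa: Δp = 350 hPa = 35000 Pa, q̄ = 0.001 kg/kg → 0.001 × 35000 / 9.8 = 3.57 mm
Layer 46–30 kPa: Δp = 160 hPa = 16000 Pa, q̄ = 0.00045 kg/kg → 0.00045 × 16000 / 9.8 = 0.73 mm
PW = 4.43 + 0.87 + 3.57 + 0.73 = 9.60 ≈ 9.6 mm.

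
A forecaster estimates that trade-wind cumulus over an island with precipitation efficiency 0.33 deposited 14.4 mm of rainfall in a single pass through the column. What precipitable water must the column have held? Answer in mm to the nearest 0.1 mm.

PW ≈ 43.6 mm

PW = rainfall / ε = 14.4 / 0.33 = 43.6 mm.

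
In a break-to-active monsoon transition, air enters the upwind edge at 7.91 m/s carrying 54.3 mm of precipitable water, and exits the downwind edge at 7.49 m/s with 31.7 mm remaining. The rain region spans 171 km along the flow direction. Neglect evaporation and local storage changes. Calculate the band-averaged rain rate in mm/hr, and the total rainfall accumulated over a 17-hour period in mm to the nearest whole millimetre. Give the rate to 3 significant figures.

Column moisture flux per unit crosswind length is F = V × PW.
Inflow: F_in = 7.91 × 54.3 = 429.513 mm·m/s
Outflow: F_out = 7.49 × 31.7 = 237.433 mm·m/s
Steady-state rate R = (F_in − F_out)/L = (429.513 − 237.433) / 171000 m = 1.123e-03 mm/s.
R = 1.123e-03 × 3600 = 4.04 mm/hr.
Over 17 h: total = 4.04 × 17 = 68.68 ≈ 69 mm.

R ≈ 4.04 mm/hr; total ≈ 69 mm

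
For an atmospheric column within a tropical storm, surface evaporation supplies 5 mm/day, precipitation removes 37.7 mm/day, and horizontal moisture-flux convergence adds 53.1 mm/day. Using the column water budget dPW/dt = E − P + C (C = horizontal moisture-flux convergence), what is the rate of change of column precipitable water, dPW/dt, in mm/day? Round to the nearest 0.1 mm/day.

dPW/dt = E − P + C = 5 − 37.7 + (53.1) = 20.4 mm/day.

dPW/dt ≈ 20.4 mm/day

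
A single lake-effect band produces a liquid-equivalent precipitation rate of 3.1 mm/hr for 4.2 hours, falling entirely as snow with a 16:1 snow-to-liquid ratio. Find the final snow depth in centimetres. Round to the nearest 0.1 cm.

snow depth ≈ 20.8 cm

Liquid-equivalent depth = 3.1 × 4.2 = 13.02 mm.
Snow depth = 13.02 mm × 16 = 208.32 mm = 20.8 cm.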